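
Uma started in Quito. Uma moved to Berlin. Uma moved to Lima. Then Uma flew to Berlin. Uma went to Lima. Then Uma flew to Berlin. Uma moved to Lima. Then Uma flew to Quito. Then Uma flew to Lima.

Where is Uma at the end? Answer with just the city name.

Tracking Uma's location:
Start: Uma is in Quito.
After move 1: Quito -> Berlin. Uma is in Berlin.
After move 2: Berlin -> Lima. Uma is in Lima.
After move 3: Lima -> Berlin. Uma is in Berlin.
After move 4: Berlin -> Lima. Uma is in Lima.
After move 5: Lima -> Berlin. Uma is in Berlin.
After move 6: Berlin -> Lima. Uma is in Lima.
After move 7: Lima -> Quito. Uma is in Quito.
After move 8: Quito -> Lima. Uma is in Lima.

Answer: Lima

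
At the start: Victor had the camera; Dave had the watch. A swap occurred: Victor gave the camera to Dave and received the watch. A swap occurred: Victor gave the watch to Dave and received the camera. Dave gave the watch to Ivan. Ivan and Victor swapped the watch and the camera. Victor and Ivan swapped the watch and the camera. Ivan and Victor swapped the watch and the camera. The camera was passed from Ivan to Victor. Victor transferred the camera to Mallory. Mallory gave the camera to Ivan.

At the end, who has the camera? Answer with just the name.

Answer: Ivan

Derivation:
Tracking all object holders:
Start: camera:Victor, watch:Dave
Event 1 (swap camera<->watch: now camera:Dave, watch:Victor). State: camera:Dave, watch:Victor
Event 2 (swap watch<->camera: now watch:Dave, camera:Victor). State: camera:Victor, watch:Dave
Event 3 (give watch: Dave -> Ivan). State: camera:Victor, watch:Ivan
Event 4 (swap watch<->camera: now watch:Victor, camera:Ivan). State: camera:Ivan, watch:Victor
Event 5 (swap watch<->camera: now watch:Ivan, camera:Victor). State: camera:Victor, watch:Ivan
Event 6 (swap watch<->camera: now watch:Victor, camera:Ivan). State: camera:Ivan, watch:Victor
Event 7 (give camera: Ivan -> Victor). State: camera:Victor, watch:Victor
Event 8 (give camera: Victor -> Mallory). State: camera:Mallory, watch:Victor
Event 9 (give camera: Mallory -> Ivan). State: camera:Ivan, watch:Victor

Final state: camera:Ivan, watch:Victor
The camera is held by Ivan.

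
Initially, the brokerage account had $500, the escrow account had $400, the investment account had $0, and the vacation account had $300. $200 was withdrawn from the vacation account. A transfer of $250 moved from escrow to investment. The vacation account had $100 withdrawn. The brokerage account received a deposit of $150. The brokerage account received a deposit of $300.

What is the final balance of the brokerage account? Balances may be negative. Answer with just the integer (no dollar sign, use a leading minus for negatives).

Answer: 950

Derivation:
Tracking account balances step by step:
Start: brokerage=500, escrow=400, investment=0, vacation=300
Event 1 (withdraw 200 from vacation): vacation: 300 - 200 = 100. Balances: brokerage=500, escrow=400, investment=0, vacation=100
Event 2 (transfer 250 escrow -> investment): escrow: 400 - 250 = 150, investment: 0 + 250 = 250. Balances: brokerage=500, escrow=150, investment=250, vacation=100
Event 3 (withdraw 100 from vacation): vacation: 100 - 100 = 0. Balances: brokerage=500, escrow=150, investment=250, vacation=0
Event 4 (deposit 150 to brokerage): brokerage: 500 + 150 = 650. Balances: brokerage=650, escrow=150, investment=250, vacation=0
Event 5 (deposit 300 to brokerage): brokerage: 650 + 300 = 950. Balances: brokerage=950, escrow=150, investment=250, vacation=0

Final balance of brokerage: 950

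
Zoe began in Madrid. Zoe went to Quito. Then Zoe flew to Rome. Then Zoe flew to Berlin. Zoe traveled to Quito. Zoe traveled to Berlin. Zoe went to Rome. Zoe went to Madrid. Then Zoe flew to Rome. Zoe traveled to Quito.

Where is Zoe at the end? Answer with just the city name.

Tracking Zoe's location:
Start: Zoe is in Madrid.
After move 1: Madrid -> Quito. Zoe is in Quito.
After move 2: Quito -> Rome. Zoe is in Rome.
After move 3: Rome -> Berlin. Zoe is in Berlin.
After move 4: Berlin -> Quito. Zoe is in Quito.
After move 5: Quito -> Berlin. Zoe is in Berlin.
After move 6: Berlin -> Rome. Zoe is in Rome.
After move 7: Rome -> Madrid. Zoe is in Madrid.
After move 8: Madrid -> Rome. Zoe is in Rome.
After move 9: Rome -> Quito. Zoe is in Quito.

Answer: Quito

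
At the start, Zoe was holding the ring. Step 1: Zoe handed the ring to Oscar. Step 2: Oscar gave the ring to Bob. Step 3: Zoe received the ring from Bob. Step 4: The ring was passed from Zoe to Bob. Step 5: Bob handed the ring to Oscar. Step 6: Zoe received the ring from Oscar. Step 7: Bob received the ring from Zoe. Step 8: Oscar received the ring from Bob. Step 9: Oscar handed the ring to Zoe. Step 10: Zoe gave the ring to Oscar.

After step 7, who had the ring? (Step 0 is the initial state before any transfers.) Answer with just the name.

Tracking the ring holder through step 7:
After step 0 (start): Zoe
After step 1: Oscar
After step 2: Bob
After step 3: Zoe
After step 4: Bob
After step 5: Oscar
After step 6: Zoe
After step 7: Bob

At step 7, the holder is Bob.

Answer: Bob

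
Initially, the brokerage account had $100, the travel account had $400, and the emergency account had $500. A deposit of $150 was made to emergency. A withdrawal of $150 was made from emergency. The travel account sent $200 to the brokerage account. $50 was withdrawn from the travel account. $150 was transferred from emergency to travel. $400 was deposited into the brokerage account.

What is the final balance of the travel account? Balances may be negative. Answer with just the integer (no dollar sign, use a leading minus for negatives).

Answer: 300

Derivation:
Tracking account balances step by step:
Start: brokerage=100, travel=400, emergency=500
Event 1 (deposit 150 to emergency): emergency: 500 + 150 = 650. Balances: brokerage=100, travel=400, emergency=650
Event 2 (withdraw 150 from emergency): emergency: 650 - 150 = 500. Balances: brokerage=100, travel=400, emergency=500
Event 3 (transfer 200 travel -> brokerage): travel: 400 - 200 = 200, brokerage: 100 + 200 = 300. Balances: brokerage=300, travel=200, emergency=500
Event 4 (withdraw 50 from travel): travel: 200 - 50 = 150. Balances: brokerage=300, travel=150, emergency=500
Event 5 (transfer 150 emergency -> travel): emergency: 500 - 150 = 350, travel: 150 + 150 = 300. Balances: brokerage=300, travel=300, emergency=350
Event 6 (deposit 400 to brokerage): brokerage: 300 + 400 = 700. Balances: brokerage=700, travel=300, emergency=350

Final balance of travel: 300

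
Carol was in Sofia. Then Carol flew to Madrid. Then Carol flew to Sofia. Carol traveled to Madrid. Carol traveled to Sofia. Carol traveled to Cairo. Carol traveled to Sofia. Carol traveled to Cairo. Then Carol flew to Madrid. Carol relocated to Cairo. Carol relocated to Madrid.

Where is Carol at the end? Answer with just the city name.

Answer: Madrid

Derivation:
Tracking Carol's location:
Start: Carol is in Sofia.
After move 1: Sofia -> Madrid. Carol is in Madrid.
After move 2: Madrid -> Sofia. Carol is in Sofia.
After move 3: Sofia -> Madrid. Carol is in Madrid.
After move 4: Madrid -> Sofia. Carol is in Sofia.
After move 5: Sofia -> Cairo. Carol is in Cairo.
After move 6: Cairo -> Sofia. Carol is in Sofia.
After move 7: Sofia -> Cairo. Carol is in Cairo.
After move 8: Cairo -> Madrid. Carol is in Madrid.
After move 9: Madrid -> Cairo. Carol is in Cairo.
After move 10: Cairo -> Madrid. Carol is in Madrid.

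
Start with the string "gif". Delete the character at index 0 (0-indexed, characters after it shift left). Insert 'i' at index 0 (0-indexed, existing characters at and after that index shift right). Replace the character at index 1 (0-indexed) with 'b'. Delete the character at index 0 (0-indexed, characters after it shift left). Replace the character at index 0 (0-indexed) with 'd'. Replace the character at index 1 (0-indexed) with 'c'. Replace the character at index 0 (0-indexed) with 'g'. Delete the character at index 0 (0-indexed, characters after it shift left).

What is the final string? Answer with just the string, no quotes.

Applying each edit step by step:
Start: "gif"
Op 1 (delete idx 0 = 'g'): "gif" -> "if"
Op 2 (insert 'i' at idx 0): "if" -> "iif"
Op 3 (replace idx 1: 'i' -> 'b'): "iif" -> "ibf"
Op 4 (delete idx 0 = 'i'): "ibf" -> "bf"
Op 5 (replace idx 0: 'b' -> 'd'): "bf" -> "df"
Op 6 (replace idx 1: 'f' -> 'c'): "df" -> "dc"
Op 7 (replace idx 0: 'd' -> 'g'): "dc" -> "gc"
Op 8 (delete idx 0 = 'g'): "gc" -> "c"

Answer: c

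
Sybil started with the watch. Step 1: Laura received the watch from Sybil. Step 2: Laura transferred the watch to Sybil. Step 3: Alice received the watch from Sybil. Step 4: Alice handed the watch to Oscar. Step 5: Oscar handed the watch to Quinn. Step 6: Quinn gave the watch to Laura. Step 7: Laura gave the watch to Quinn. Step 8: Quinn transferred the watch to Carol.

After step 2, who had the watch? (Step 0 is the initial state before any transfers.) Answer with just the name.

Tracking the watch holder through step 2:
After step 0 (start): Sybil
After step 1: Laura
After step 2: Sybil

At step 2, the holder is Sybil.

Answer: Sybil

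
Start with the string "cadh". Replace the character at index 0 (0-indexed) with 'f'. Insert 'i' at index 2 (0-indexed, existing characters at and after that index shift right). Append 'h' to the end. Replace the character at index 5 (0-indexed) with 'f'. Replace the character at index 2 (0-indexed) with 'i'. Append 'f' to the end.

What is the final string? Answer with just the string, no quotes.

Applying each edit step by step:
Start: "cadh"
Op 1 (replace idx 0: 'c' -> 'f'): "cadh" -> "fadh"
Op 2 (insert 'i' at idx 2): "fadh" -> "faidh"
Op 3 (append 'h'): "faidh" -> "faidhh"
Op 4 (replace idx 5: 'h' -> 'f'): "faidhh" -> "faidhf"
Op 5 (replace idx 2: 'i' -> 'i'): "faidhf" -> "faidhf"
Op 6 (append 'f'): "faidhf" -> "faidhff"

Answer: faidhff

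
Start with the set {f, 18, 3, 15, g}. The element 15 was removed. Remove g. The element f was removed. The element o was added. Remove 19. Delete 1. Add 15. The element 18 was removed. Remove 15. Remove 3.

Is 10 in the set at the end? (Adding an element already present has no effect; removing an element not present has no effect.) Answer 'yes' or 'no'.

Tracking the set through each operation:
Start: {15, 18, 3, f, g}
Event 1 (remove 15): removed. Set: {18, 3, f, g}
Event 2 (remove g): removed. Set: {18, 3, f}
Event 3 (remove f): removed. Set: {18, 3}
Event 4 (add o): added. Set: {18, 3, o}
Event 5 (remove 19): not present, no change. Set: {18, 3, o}
Event 6 (remove 1): not present, no change. Set: {18, 3, o}
Event 7 (add 15): added. Set: {15, 18, 3, o}
Event 8 (remove 18): removed. Set: {15, 3, o}
Event 9 (remove 15): removed. Set: {3, o}
Event 10 (remove 3): removed. Set: {o}

Final set: {o} (size 1)
10 is NOT in the final set.

Answer: no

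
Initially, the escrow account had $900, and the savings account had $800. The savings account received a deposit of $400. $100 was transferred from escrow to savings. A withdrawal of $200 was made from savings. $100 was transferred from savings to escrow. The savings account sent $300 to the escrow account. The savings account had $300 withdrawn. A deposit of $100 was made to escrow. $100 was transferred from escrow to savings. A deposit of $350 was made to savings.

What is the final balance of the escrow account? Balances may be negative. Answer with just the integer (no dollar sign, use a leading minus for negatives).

Tracking account balances step by step:
Start: escrow=900, savings=800
Event 1 (deposit 400 to savings): savings: 800 + 400 = 1200. Balances: escrow=900, savings=1200
Event 2 (transfer 100 escrow -> savings): escrow: 900 - 100 = 800, savings: 1200 + 100 = 1300. Balances: escrow=800, savings=1300
Event 3 (withdraw 200 from savings): savings: 1300 - 200 = 1100. Balances: escrow=800, savings=1100
Event 4 (transfer 100 savings -> escrow): savings: 1100 - 100 = 1000, escrow: 800 + 100 = 900. Balances: escrow=900, savings=1000
Event 5 (transfer 300 savings -> escrow): savings: 1000 - 300 = 700, escrow: 900 + 300 = 1200. Balances: escrow=1200, savings=700
Event 6 (withdraw 300 from savings): savings: 700 - 300 = 400. Balances: escrow=1200, savings=400
Event 7 (deposit 100 to escrow): escrow: 1200 + 100 = 1300. Balances: escrow=1300, savings=400
Event 8 (transfer 100 escrow -> savings): escrow: 1300 - 100 = 1200, savings: 400 + 100 = 500. Balances: escrow=1200, savings=500
Event 9 (deposit 350 to savings): savings: 500 + 350 = 850. Balances: escrow=1200, savings=850

Final balance of escrow: 1200

Answer: 1200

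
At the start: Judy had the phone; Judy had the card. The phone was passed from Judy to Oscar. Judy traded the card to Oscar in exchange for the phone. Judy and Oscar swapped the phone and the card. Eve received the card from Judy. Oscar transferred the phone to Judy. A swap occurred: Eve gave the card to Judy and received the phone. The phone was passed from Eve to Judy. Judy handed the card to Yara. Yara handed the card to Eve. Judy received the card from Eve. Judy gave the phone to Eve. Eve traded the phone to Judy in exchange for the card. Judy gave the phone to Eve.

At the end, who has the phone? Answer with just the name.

Tracking all object holders:
Start: phone:Judy, card:Judy
Event 1 (give phone: Judy -> Oscar). State: phone:Oscar, card:Judy
Event 2 (swap card<->phone: now card:Oscar, phone:Judy). State: phone:Judy, card:Oscar
Event 3 (swap phone<->card: now phone:Oscar, card:Judy). State: phone:Oscar, card:Judy
Event 4 (give card: Judy -> Eve). State: phone:Oscar, card:Eve
Event 5 (give phone: Oscar -> Judy). State: phone:Judy, card:Eve
Event 6 (swap card<->phone: now card:Judy, phone:Eve). State: phone:Eve, card:Judy
Event 7 (give phone: Eve -> Judy). State: phone:Judy, card:Judy
Event 8 (give card: Judy -> Yara). State: phone:Judy, card:Yara
Event 9 (give card: Yara -> Eve). State: phone:Judy, card:Eve
Event 10 (give card: Eve -> Judy). State: phone:Judy, card:Judy
Event 11 (give phone: Judy -> Eve). State: phone:Eve, card:Judy
Event 12 (swap phone<->card: now phone:Judy, card:Eve). State: phone:Judy, card:Eve
Event 13 (give phone: Judy -> Eve). State: phone:Eve, card:Eve

Final state: phone:Eve, card:Eve
The phone is held by Eve.

Answer: Eve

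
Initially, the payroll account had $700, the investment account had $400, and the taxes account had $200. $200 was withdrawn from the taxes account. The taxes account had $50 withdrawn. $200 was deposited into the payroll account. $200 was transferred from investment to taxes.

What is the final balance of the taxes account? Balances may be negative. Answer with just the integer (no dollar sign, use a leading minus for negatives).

Tracking account balances step by step:
Start: payroll=700, investment=400, taxes=200
Event 1 (withdraw 200 from taxes): taxes: 200 - 200 = 0. Balances: payroll=700, investment=400, taxes=0
Event 2 (withdraw 50 from taxes): taxes: 0 - 50 = -50. Balances: payroll=700, investment=400, taxes=-50
Event 3 (deposit 200 to payroll): payroll: 700 + 200 = 900. Balances: payroll=900, investment=400, taxes=-50
Event 4 (transfer 200 investment -> taxes): investment: 400 - 200 = 200, taxes: -50 + 200 = 150. Balances: payroll=900, investment=200, taxes=150

Final balance of taxes: 150

Answer: 150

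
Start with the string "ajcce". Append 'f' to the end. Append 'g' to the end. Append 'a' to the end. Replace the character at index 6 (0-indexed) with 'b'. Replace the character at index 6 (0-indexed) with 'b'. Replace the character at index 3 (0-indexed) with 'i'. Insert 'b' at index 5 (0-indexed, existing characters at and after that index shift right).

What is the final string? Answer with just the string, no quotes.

Answer: ajciebfba

Derivation:
Applying each edit step by step:
Start: "ajcce"
Op 1 (append 'f'): "ajcce" -> "ajccef"
Op 2 (append 'g'): "ajccef" -> "ajccefg"
Op 3 (append 'a'): "ajccefg" -> "ajccefga"
Op 4 (replace idx 6: 'g' -> 'b'): "ajccefga" -> "ajccefba"
Op 5 (replace idx 6: 'b' -> 'b'): "ajccefba" -> "ajccefba"
Op 6 (replace idx 3: 'c' -> 'i'): "ajccefba" -> "ajciefba"
Op 7 (insert 'b' at idx 5): "ajciefba" -> "ajciebfba"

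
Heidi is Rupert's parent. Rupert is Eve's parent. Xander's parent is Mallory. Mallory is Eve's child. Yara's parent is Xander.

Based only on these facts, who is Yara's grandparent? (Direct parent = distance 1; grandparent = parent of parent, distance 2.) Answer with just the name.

Answer: Mallory

Derivation:
Reconstructing the parent chain from the given facts:
  Heidi -> Rupert -> Eve -> Mallory -> Xander -> Yara
(each arrow means 'parent of the next')
Positions in the chain (0 = top):
  position of Heidi: 0
  position of Rupert: 1
  position of Eve: 2
  position of Mallory: 3
  position of Xander: 4
  position of Yara: 5

Yara is at position 5; the grandparent is 2 steps up the chain, i.e. position 3: Mallory.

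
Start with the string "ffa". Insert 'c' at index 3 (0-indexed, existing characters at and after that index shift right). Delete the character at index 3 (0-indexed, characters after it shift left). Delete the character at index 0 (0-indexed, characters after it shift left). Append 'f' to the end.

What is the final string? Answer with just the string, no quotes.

Answer: faf

Derivation:
Applying each edit step by step:
Start: "ffa"
Op 1 (insert 'c' at idx 3): "ffa" -> "ffac"
Op 2 (delete idx 3 = 'c'): "ffac" -> "ffa"
Op 3 (delete idx 0 = 'f'): "ffa" -> "fa"
Op 4 (append 'f'): "fa" -> "faf"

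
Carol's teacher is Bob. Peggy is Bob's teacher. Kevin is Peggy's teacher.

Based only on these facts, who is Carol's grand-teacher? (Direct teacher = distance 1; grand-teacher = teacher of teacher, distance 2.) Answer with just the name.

Reconstructing the teacher chain from the given facts:
  Kevin -> Peggy -> Bob -> Carol
(each arrow means 'teacher of the next')
Positions in the chain (0 = top):
  position of Kevin: 0
  position of Peggy: 1
  position of Bob: 2
  position of Carol: 3

Carol is at position 3; the grand-teacher is 2 steps up the chain, i.e. position 1: Peggy.

Answer: Peggy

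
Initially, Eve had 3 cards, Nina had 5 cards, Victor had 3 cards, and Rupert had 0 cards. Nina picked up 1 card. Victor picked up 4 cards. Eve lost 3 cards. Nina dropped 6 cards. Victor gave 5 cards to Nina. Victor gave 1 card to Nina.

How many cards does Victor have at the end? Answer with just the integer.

Answer: 1

Derivation:
Tracking counts step by step:
Start: Eve=3, Nina=5, Victor=3, Rupert=0
Event 1 (Nina +1): Nina: 5 -> 6. State: Eve=3, Nina=6, Victor=3, Rupert=0
Event 2 (Victor +4): Victor: 3 -> 7. State: Eve=3, Nina=6, Victor=7, Rupert=0
Event 3 (Eve -3): Eve: 3 -> 0. State: Eve=0, Nina=6, Victor=7, Rupert=0
Event 4 (Nina -6): Nina: 6 -> 0. State: Eve=0, Nina=0, Victor=7, Rupert=0
Event 5 (Victor -> Nina, 5): Victor: 7 -> 2, Nina: 0 -> 5. State: Eve=0, Nina=5, Victor=2, Rupert=0
Event 6 (Victor -> Nina, 1): Victor: 2 -> 1, Nina: 5 -> 6. State: Eve=0, Nina=6, Victor=1, Rupert=0

Victor's final count: 1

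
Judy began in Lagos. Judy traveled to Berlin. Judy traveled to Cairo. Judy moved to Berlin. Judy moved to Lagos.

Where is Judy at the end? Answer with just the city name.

Tracking Judy's location:
Start: Judy is in Lagos.
After move 1: Lagos -> Berlin. Judy is in Berlin.
After move 2: Berlin -> Cairo. Judy is in Cairo.
After move 3: Cairo -> Berlin. Judy is in Berlin.
After move 4: Berlin -> Lagos. Judy is in Lagos.

Answer: Lagos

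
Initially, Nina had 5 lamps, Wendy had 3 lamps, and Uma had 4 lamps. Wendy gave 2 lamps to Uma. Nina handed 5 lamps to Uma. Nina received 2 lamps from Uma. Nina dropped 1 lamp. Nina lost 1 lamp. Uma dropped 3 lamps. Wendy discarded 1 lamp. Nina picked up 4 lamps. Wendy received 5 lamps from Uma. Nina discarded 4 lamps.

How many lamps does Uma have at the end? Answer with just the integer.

Answer: 1

Derivation:
Tracking counts step by step:
Start: Nina=5, Wendy=3, Uma=4
Event 1 (Wendy -> Uma, 2): Wendy: 3 -> 1, Uma: 4 -> 6. State: Nina=5, Wendy=1, Uma=6
Event 2 (Nina -> Uma, 5): Nina: 5 -> 0, Uma: 6 -> 11. State: Nina=0, Wendy=1, Uma=11
Event 3 (Uma -> Nina, 2): Uma: 11 -> 9, Nina: 0 -> 2. State: Nina=2, Wendy=1, Uma=9
Event 4 (Nina -1): Nina: 2 -> 1. State: Nina=1, Wendy=1, Uma=9
Event 5 (Nina -1): Nina: 1 -> 0. State: Nina=0, Wendy=1, Uma=9
Event 6 (Uma -3): Uma: 9 -> 6. State: Nina=0, Wendy=1, Uma=6
Event 7 (Wendy -1): Wendy: 1 -> 0. State: Nina=0, Wendy=0, Uma=6
Event 8 (Nina +4): Nina: 0 -> 4. State: Nina=4, Wendy=0, Uma=6
Event 9 (Uma -> Wendy, 5): Uma: 6 -> 1, Wendy: 0 -> 5. State: Nina=4, Wendy=5, Uma=1
Event 10 (Nina -4): Nina: 4 -> 0. State: Nina=0, Wendy=5, Uma=1

Uma's final count: 1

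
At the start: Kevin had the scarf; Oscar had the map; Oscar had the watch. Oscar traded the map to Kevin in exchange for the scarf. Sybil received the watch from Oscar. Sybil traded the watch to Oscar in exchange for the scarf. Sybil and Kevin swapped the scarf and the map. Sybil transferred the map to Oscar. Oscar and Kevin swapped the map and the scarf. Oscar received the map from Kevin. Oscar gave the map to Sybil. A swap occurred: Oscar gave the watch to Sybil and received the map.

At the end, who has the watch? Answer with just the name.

Answer: Sybil

Derivation:
Tracking all object holders:
Start: scarf:Kevin, map:Oscar, watch:Oscar
Event 1 (swap map<->scarf: now map:Kevin, scarf:Oscar). State: scarf:Oscar, map:Kevin, watch:Oscar
Event 2 (give watch: Oscar -> Sybil). State: scarf:Oscar, map:Kevin, watch:Sybil
Event 3 (swap watch<->scarf: now watch:Oscar, scarf:Sybil). State: scarf:Sybil, map:Kevin, watch:Oscar
Event 4 (swap scarf<->map: now scarf:Kevin, map:Sybil). State: scarf:Kevin, map:Sybil, watch:Oscar
Event 5 (give map: Sybil -> Oscar). State: scarf:Kevin, map:Oscar, watch:Oscar
Event 6 (swap map<->scarf: now map:Kevin, scarf:Oscar). State: scarf:Oscar, map:Kevin, watch:Oscar
Event 7 (give map: Kevin -> Oscar). State: scarf:Oscar, map:Oscar, watch:Oscar
Event 8 (give map: Oscar -> Sybil). State: scarf:Oscar, map:Sybil, watch:Oscar
Event 9 (swap watch<->map: now watch:Sybil, map:Oscar). State: scarf:Oscar, map:Oscar, watch:Sybil

Final state: scarf:Oscar, map:Oscar, watch:Sybil
The watch is held by Sybil.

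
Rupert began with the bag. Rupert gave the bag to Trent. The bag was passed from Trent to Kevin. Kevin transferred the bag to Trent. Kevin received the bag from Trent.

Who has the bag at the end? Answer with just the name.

Answer: Kevin

Derivation:
Tracking the bag through each event:
Start: Rupert has the bag.
After event 1: Trent has the bag.
After event 2: Kevin has the bag.
After event 3: Trent has the bag.
After event 4: Kevin has the bag.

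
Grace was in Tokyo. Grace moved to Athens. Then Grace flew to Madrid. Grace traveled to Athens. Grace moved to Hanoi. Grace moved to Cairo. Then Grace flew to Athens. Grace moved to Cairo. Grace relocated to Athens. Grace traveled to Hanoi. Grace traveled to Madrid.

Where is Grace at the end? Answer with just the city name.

Answer: Madrid

Derivation:
Tracking Grace's location:
Start: Grace is in Tokyo.
After move 1: Tokyo -> Athens. Grace is in Athens.
After move 2: Athens -> Madrid. Grace is in Madrid.
After move 3: Madrid -> Athens. Grace is in Athens.
After move 4: Athens -> Hanoi. Grace is in Hanoi.
After move 5: Hanoi -> Cairo. Grace is in Cairo.
After move 6: Cairo -> Athens. Grace is in Athens.
After move 7: Athens -> Cairo. Grace is in Cairo.
After move 8: Cairo -> Athens. Grace is in Athens.
After move 9: Athens -> Hanoi. Grace is in Hanoi.
After move 10: Hanoi -> Madrid. Grace is in Madrid.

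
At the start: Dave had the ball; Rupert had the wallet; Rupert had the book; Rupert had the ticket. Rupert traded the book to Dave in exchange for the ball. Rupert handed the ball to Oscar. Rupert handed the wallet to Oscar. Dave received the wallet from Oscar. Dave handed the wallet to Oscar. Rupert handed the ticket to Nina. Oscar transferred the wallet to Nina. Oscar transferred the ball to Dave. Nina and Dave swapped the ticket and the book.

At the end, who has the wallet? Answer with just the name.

Answer: Nina

Derivation:
Tracking all object holders:
Start: ball:Dave, wallet:Rupert, book:Rupert, ticket:Rupert
Event 1 (swap book<->ball: now book:Dave, ball:Rupert). State: ball:Rupert, wallet:Rupert, book:Dave, ticket:Rupert
Event 2 (give ball: Rupert -> Oscar). State: ball:Oscar, wallet:Rupert, book:Dave, ticket:Rupert
Event 3 (give wallet: Rupert -> Oscar). State: ball:Oscar, wallet:Oscar, book:Dave, ticket:Rupert
Event 4 (give wallet: Oscar -> Dave). State: ball:Oscar, wallet:Dave, book:Dave, ticket:Rupert
Event 5 (give wallet: Dave -> Oscar). State: ball:Oscar, wallet:Oscar, book:Dave, ticket:Rupert
Event 6 (give ticket: Rupert -> Nina). State: ball:Oscar, wallet:Oscar, book:Dave, ticket:Nina
Event 7 (give wallet: Oscar -> Nina). State: ball:Oscar, wallet:Nina, book:Dave, ticket:Nina
Event 8 (give ball: Oscar -> Dave). State: ball:Dave, wallet:Nina, book:Dave, ticket:Nina
Event 9 (swap ticket<->book: now ticket:Dave, book:Nina). State: ball:Dave, wallet:Nina, book:Nina, ticket:Dave

Final state: ball:Dave, wallet:Nina, book:Nina, ticket:Dave
The wallet is held by Nina.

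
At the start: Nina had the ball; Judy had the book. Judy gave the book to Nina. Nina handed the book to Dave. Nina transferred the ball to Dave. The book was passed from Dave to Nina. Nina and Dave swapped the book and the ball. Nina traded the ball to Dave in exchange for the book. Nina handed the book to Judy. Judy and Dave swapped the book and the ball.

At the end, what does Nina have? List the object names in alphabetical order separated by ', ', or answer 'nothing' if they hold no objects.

Answer: nothing

Derivation:
Tracking all object holders:
Start: ball:Nina, book:Judy
Event 1 (give book: Judy -> Nina). State: ball:Nina, book:Nina
Event 2 (give book: Nina -> Dave). State: ball:Nina, book:Dave
Event 3 (give ball: Nina -> Dave). State: ball:Dave, book:Dave
Event 4 (give book: Dave -> Nina). State: ball:Dave, book:Nina
Event 5 (swap book<->ball: now book:Dave, ball:Nina). State: ball:Nina, book:Dave
Event 6 (swap ball<->book: now ball:Dave, book:Nina). State: ball:Dave, book:Nina
Event 7 (give book: Nina -> Judy). State: ball:Dave, book:Judy
Event 8 (swap book<->ball: now book:Dave, ball:Judy). State: ball:Judy, book:Dave

Final state: ball:Judy, book:Dave
Nina holds: (nothing).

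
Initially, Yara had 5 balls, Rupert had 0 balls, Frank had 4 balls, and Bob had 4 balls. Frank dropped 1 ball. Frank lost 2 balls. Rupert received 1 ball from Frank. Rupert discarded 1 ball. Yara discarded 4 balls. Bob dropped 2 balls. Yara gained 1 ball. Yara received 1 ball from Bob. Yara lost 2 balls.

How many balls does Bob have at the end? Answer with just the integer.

Tracking counts step by step:
Start: Yara=5, Rupert=0, Frank=4, Bob=4
Event 1 (Frank -1): Frank: 4 -> 3. State: Yara=5, Rupert=0, Frank=3, Bob=4
Event 2 (Frank -2): Frank: 3 -> 1. State: Yara=5, Rupert=0, Frank=1, Bob=4
Event 3 (Frank -> Rupert, 1): Frank: 1 -> 0, Rupert: 0 -> 1. State: Yara=5, Rupert=1, Frank=0, Bob=4
Event 4 (Rupert -1): Rupert: 1 -> 0. State: Yara=5, Rupert=0, Frank=0, Bob=4
Event 5 (Yara -4): Yara: 5 -> 1. State: Yara=1, Rupert=0, Frank=0, Bob=4
Event 6 (Bob -2): Bob: 4 -> 2. State: Yara=1, Rupert=0, Frank=0, Bob=2
Event 7 (Yara +1): Yara: 1 -> 2. State: Yara=2, Rupert=0, Frank=0, Bob=2
Event 8 (Bob -> Yara, 1): Bob: 2 -> 1, Yara: 2 -> 3. State: Yara=3, Rupert=0, Frank=0, Bob=1
Event 9 (Yara -2): Yara: 3 -> 1. State: Yara=1, Rupert=0, Frank=0, Bob=1

Bob's final count: 1

Answer: 1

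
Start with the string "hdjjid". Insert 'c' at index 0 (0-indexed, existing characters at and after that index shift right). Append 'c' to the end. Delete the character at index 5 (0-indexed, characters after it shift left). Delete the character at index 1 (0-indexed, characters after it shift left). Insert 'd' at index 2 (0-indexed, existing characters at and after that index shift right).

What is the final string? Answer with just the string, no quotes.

Answer: cddjjdc

Derivation:
Applying each edit step by step:
Start: "hdjjid"
Op 1 (insert 'c' at idx 0): "hdjjid" -> "chdjjid"
Op 2 (append 'c'): "chdjjid" -> "chdjjidc"
Op 3 (delete idx 5 = 'i'): "chdjjidc" -> "chdjjdc"
Op 4 (delete idx 1 = 'h'): "chdjjdc" -> "cdjjdc"
Op 5 (insert 'd' at idx 2): "cdjjdc" -> "cddjjdc"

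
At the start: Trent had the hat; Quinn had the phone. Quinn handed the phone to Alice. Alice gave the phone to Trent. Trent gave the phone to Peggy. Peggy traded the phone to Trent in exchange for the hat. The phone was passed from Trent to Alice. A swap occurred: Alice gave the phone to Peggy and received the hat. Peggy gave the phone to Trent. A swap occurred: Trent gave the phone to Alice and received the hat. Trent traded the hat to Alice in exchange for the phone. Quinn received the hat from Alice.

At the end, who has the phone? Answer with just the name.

Tracking all object holders:
Start: hat:Trent, phone:Quinn
Event 1 (give phone: Quinn -> Alice). State: hat:Trent, phone:Alice
Event 2 (give phone: Alice -> Trent). State: hat:Trent, phone:Trent
Event 3 (give phone: Trent -> Peggy). State: hat:Trent, phone:Peggy
Event 4 (swap phone<->hat: now phone:Trent, hat:Peggy). State: hat:Peggy, phone:Trent
Event 5 (give phone: Trent -> Alice). State: hat:Peggy, phone:Alice
Event 6 (swap phone<->hat: now phone:Peggy, hat:Alice). State: hat:Alice, phone:Peggy
Event 7 (give phone: Peggy -> Trent). State: hat:Alice, phone:Trent
Event 8 (swap phone<->hat: now phone:Alice, hat:Trent). State: hat:Trent, phone:Alice
Event 9 (swap hat<->phone: now hat:Alice, phone:Trent). State: hat:Alice, phone:Trent
Event 10 (give hat: Alice -> Quinn). State: hat:Quinn, phone:Trent

Final state: hat:Quinn, phone:Trent
The phone is held by Trent.

Answer: Trent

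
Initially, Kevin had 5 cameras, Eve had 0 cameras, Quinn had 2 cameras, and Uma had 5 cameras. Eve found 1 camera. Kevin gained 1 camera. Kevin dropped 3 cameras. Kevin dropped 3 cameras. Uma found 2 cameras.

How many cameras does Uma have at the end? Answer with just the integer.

Tracking counts step by step:
Start: Kevin=5, Eve=0, Quinn=2, Uma=5
Event 1 (Eve +1): Eve: 0 -> 1. State: Kevin=5, Eve=1, Quinn=2, Uma=5
Event 2 (Kevin +1): Kevin: 5 -> 6. State: Kevin=6, Eve=1, Quinn=2, Uma=5
Event 3 (Kevin -3): Kevin: 6 -> 3. State: Kevin=3, Eve=1, Quinn=2, Uma=5
Event 4 (Kevin -3): Kevin: 3 -> 0. State: Kevin=0, Eve=1, Quinn=2, Uma=5
Event 5 (Uma +2): Uma: 5 -> 7. State: Kevin=0, Eve=1, Quinn=2, Uma=7

Uma's final count: 7

Answer: 7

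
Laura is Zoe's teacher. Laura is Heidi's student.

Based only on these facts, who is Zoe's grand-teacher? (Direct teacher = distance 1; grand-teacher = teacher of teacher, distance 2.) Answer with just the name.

Answer: Heidi

Derivation:
Reconstructing the teacher chain from the given facts:
  Heidi -> Laura -> Zoe
(each arrow means 'teacher of the next')
Positions in the chain (0 = top):
  position of Heidi: 0
  position of Laura: 1
  position of Zoe: 2

Zoe is at position 2; the grand-teacher is 2 steps up the chain, i.e. position 0: Heidi.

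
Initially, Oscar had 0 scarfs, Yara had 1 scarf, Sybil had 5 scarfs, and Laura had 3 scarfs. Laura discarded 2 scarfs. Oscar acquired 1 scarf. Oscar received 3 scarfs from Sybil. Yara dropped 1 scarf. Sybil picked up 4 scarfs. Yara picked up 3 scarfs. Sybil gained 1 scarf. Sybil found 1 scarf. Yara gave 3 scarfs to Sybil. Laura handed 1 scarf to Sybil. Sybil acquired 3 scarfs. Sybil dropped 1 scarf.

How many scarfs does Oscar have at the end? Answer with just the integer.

Answer: 4

Derivation:
Tracking counts step by step:
Start: Oscar=0, Yara=1, Sybil=5, Laura=3
Event 1 (Laura -2): Laura: 3 -> 1. State: Oscar=0, Yara=1, Sybil=5, Laura=1
Event 2 (Oscar +1): Oscar: 0 -> 1. State: Oscar=1, Yara=1, Sybil=5, Laura=1
Event 3 (Sybil -> Oscar, 3): Sybil: 5 -> 2, Oscar: 1 -> 4. State: Oscar=4, Yara=1, Sybil=2, Laura=1
Event 4 (Yara -1): Yara: 1 -> 0. State: Oscar=4, Yara=0, Sybil=2, Laura=1
Event 5 (Sybil +4): Sybil: 2 -> 6. State: Oscar=4, Yara=0, Sybil=6, Laura=1
Event 6 (Yara +3): Yara: 0 -> 3. State: Oscar=4, Yara=3, Sybil=6, Laura=1
Event 7 (Sybil +1): Sybil: 6 -> 7. State: Oscar=4, Yara=3, Sybil=7, Laura=1
Event 8 (Sybil +1): Sybil: 7 -> 8. State: Oscar=4, Yara=3, Sybil=8, Laura=1
Event 9 (Yara -> Sybil, 3): Yara: 3 -> 0, Sybil: 8 -> 11. State: Oscar=4, Yara=0, Sybil=11, Laura=1
Event 10 (Laura -> Sybil, 1): Laura: 1 -> 0, Sybil: 11 -> 12. State: Oscar=4, Yara=0, Sybil=12, Laura=0
Event 11 (Sybil +3): Sybil: 12 -> 15. State: Oscar=4, Yara=0, Sybil=15, Laura=0
Event 12 (Sybil -1): Sybil: 15 -> 14. State: Oscar=4, Yara=0, Sybil=14, Laura=0

Oscar's final count: 4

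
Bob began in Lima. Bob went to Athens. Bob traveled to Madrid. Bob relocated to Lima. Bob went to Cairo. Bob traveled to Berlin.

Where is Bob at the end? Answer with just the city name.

Tracking Bob's location:
Start: Bob is in Lima.
After move 1: Lima -> Athens. Bob is in Athens.
After move 2: Athens -> Madrid. Bob is in Madrid.
After move 3: Madrid -> Lima. Bob is in Lima.
After move 4: Lima -> Cairo. Bob is in Cairo.
After move 5: Cairo -> Berlin. Bob is in Berlin.

Answer: Berlin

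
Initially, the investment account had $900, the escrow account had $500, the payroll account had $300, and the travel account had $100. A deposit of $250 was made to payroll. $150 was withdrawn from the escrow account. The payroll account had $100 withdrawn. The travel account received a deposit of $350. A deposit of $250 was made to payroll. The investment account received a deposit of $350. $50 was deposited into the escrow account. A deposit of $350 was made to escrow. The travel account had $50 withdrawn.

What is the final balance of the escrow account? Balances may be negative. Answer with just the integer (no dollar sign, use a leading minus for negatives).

Tracking account balances step by step:
Start: investment=900, escrow=500, payroll=300, travel=100
Event 1 (deposit 250 to payroll): payroll: 300 + 250 = 550. Balances: investment=900, escrow=500, payroll=550, travel=100
Event 2 (withdraw 150 from escrow): escrow: 500 - 150 = 350. Balances: investment=900, escrow=350, payroll=550, travel=100
Event 3 (withdraw 100 from payroll): payroll: 550 - 100 = 450. Balances: investment=900, escrow=350, payroll=450, travel=100
Event 4 (deposit 350 to travel): travel: 100 + 350 = 450. Balances: investment=900, escrow=350, payroll=450, travel=450
Event 5 (deposit 250 to payroll): payroll: 450 + 250 = 700. Balances: investment=900, escrow=350, payroll=700, travel=450
Event 6 (deposit 350 to investment): investment: 900 + 350 = 1250. Balances: investment=1250, escrow=350, payroll=700, travel=450
Event 7 (deposit 50 to escrow): escrow: 350 + 50 = 400. Balances: investment=1250, escrow=400, payroll=700, travel=450
Event 8 (deposit 350 to escrow): escrow: 400 + 350 = 750. Balances: investment=1250, escrow=750, payroll=700, travel=450
Event 9 (withdraw 50 from travel): travel: 450 - 50 = 400. Balances: investment=1250, escrow=750, payroll=700, travel=400

Final balance of escrow: 750

Answer: 750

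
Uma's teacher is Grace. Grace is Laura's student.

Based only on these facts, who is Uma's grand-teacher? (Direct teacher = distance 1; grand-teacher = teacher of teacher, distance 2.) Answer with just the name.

Reconstructing the teacher chain from the given facts:
  Laura -> Grace -> Uma
(each arrow means 'teacher of the next')
Positions in the chain (0 = top):
  position of Laura: 0
  position of Grace: 1
  position of Uma: 2

Uma is at position 2; the grand-teacher is 2 steps up the chain, i.e. position 0: Laura.

Answer: Laura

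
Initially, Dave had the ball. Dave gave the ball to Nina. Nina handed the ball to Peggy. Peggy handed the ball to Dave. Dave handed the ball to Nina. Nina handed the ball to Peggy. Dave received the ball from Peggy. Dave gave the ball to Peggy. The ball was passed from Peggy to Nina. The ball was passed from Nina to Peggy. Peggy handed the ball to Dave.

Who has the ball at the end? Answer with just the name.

Answer: Dave

Derivation:
Tracking the ball through each event:
Start: Dave has the ball.
After event 1: Nina has the ball.
After event 2: Peggy has the ball.
After event 3: Dave has the ball.
After event 4: Nina has the ball.
After event 5: Peggy has the ball.
After event 6: Dave has the ball.
After event 7: Peggy has the ball.
After event 8: Nina has the ball.
After event 9: Peggy has the ball.
After event 10: Dave has the ball.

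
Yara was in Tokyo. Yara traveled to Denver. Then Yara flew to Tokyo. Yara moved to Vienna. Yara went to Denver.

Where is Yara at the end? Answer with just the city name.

Answer: Denver

Derivation:
Tracking Yara's location:
Start: Yara is in Tokyo.
After move 1: Tokyo -> Denver. Yara is in Denver.
After move 2: Denver -> Tokyo. Yara is in Tokyo.
After move 3: Tokyo -> Vienna. Yara is in Vienna.
After move 4: Vienna -> Denver. Yara is in Denver.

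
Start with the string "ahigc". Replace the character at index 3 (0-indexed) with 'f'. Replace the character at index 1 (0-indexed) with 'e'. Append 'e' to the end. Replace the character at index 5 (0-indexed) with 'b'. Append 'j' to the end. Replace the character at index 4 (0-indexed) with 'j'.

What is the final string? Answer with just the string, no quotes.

Applying each edit step by step:
Start: "ahigc"
Op 1 (replace idx 3: 'g' -> 'f'): "ahigc" -> "ahifc"
Op 2 (replace idx 1: 'h' -> 'e'): "ahifc" -> "aeifc"
Op 3 (append 'e'): "aeifc" -> "aeifce"
Op 4 (replace idx 5: 'e' -> 'b'): "aeifce" -> "aeifcb"
Op 5 (append 'j'): "aeifcb" -> "aeifcbj"
Op 6 (replace idx 4: 'c' -> 'j'): "aeifcbj" -> "aeifjbj"

Answer: aeifjbj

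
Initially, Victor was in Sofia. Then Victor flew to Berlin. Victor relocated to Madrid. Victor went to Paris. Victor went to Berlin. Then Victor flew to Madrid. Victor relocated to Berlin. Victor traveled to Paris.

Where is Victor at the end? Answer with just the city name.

Answer: Paris

Derivation:
Tracking Victor's location:
Start: Victor is in Sofia.
After move 1: Sofia -> Berlin. Victor is in Berlin.
After move 2: Berlin -> Madrid. Victor is in Madrid.
After move 3: Madrid -> Paris. Victor is in Paris.
After move 4: Paris -> Berlin. Victor is in Berlin.
After move 5: Berlin -> Madrid. Victor is in Madrid.
After move 6: Madrid -> Berlin. Victor is in Berlin.
After move 7: Berlin -> Paris. Victor is in Paris.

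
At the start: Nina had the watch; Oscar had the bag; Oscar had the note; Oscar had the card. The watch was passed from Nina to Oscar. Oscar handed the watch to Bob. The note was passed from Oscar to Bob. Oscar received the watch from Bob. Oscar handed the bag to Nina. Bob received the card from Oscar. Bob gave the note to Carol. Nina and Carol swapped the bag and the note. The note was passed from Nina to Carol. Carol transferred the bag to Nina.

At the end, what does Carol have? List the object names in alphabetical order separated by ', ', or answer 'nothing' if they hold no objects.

Answer: note

Derivation:
Tracking all object holders:
Start: watch:Nina, bag:Oscar, note:Oscar, card:Oscar
Event 1 (give watch: Nina -> Oscar). State: watch:Oscar, bag:Oscar, note:Oscar, card:Oscar
Event 2 (give watch: Oscar -> Bob). State: watch:Bob, bag:Oscar, note:Oscar, card:Oscar
Event 3 (give note: Oscar -> Bob). State: watch:Bob, bag:Oscar, note:Bob, card:Oscar
Event 4 (give watch: Bob -> Oscar). State: watch:Oscar, bag:Oscar, note:Bob, card:Oscar
Event 5 (give bag: Oscar -> Nina). State: watch:Oscar, bag:Nina, note:Bob, card:Oscar
Event 6 (give card: Oscar -> Bob). State: watch:Oscar, bag:Nina, note:Bob, card:Bob
Event 7 (give note: Bob -> Carol). State: watch:Oscar, bag:Nina, note:Carol, card:Bob
Event 8 (swap bag<->note: now bag:Carol, note:Nina). State: watch:Oscar, bag:Carol, note:Nina, card:Bob
Event 9 (give note: Nina -> Carol). State: watch:Oscar, bag:Carol, note:Carol, card:Bob
Event 10 (give bag: Carol -> Nina). State: watch:Oscar, bag:Nina, note:Carol, card:Bob

Final state: watch:Oscar, bag:Nina, note:Carol, card:Bob
Carol holds: note.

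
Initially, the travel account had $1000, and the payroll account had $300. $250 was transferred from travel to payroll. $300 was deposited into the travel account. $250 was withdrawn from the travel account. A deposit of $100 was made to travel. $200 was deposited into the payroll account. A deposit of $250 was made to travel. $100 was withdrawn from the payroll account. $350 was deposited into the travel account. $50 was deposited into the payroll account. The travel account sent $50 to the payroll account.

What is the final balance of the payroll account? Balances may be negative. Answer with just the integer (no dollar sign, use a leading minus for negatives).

Answer: 750

Derivation:
Tracking account balances step by step:
Start: travel=1000, payroll=300
Event 1 (transfer 250 travel -> payroll): travel: 1000 - 250 = 750, payroll: 300 + 250 = 550. Balances: travel=750, payroll=550
Event 2 (deposit 300 to travel): travel: 750 + 300 = 1050. Balances: travel=1050, payroll=550
Event 3 (withdraw 250 from travel): travel: 1050 - 250 = 800. Balances: travel=800, payroll=550
Event 4 (deposit 100 to travel): travel: 800 + 100 = 900. Balances: travel=900, payroll=550
Event 5 (deposit 200 to payroll): payroll: 550 + 200 = 750. Balances: travel=900, payroll=750
Event 6 (deposit 250 to travel): travel: 900 + 250 = 1150. Balances: travel=1150, payroll=750
Event 7 (withdraw 100 from payroll): payroll: 750 - 100 = 650. Balances: travel=1150, payroll=650
Event 8 (deposit 350 to travel): travel: 1150 + 350 = 1500. Balances: travel=1500, payroll=650
Event 9 (deposit 50 to payroll): payroll: 650 + 50 = 700. Balances: travel=1500, payroll=700
Event 10 (transfer 50 travel -> payroll): travel: 1500 - 50 = 1450, payroll: 700 + 50 = 750. Balances: travel=1450, payroll=750

Final balance of payroll: 750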